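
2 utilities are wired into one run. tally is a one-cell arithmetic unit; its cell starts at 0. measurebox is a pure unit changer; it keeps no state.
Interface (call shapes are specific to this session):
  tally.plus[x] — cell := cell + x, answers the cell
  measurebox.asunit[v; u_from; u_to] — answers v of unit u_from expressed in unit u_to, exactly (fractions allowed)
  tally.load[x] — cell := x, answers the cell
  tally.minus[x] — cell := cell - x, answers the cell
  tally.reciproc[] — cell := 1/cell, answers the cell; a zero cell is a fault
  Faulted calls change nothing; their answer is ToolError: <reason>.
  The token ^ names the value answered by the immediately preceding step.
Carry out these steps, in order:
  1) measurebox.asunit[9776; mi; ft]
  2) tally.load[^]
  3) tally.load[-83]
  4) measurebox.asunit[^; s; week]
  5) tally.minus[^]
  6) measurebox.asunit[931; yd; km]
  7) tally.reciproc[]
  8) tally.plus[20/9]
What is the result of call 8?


Answer: 998523140/451784853

Derivation:
Act: measurebox.asunit[v='9776'; u_from='mi'; u_to='ft']
Obs: 51617280
Act: tally.load[x='^']
Obs: 51617280
Act: tally.load[x='-83']
Obs: -83
Act: measurebox.asunit[v='^'; u_from='s'; u_to='week']
Obs: -83/604800
Act: tally.minus[x='^']
Obs: -50198317/604800
Act: measurebox.asunit[v='931'; u_from='yd'; u_to='km']
Obs: 1064133/1250000
Act: tally.reciproc[]
Obs: -604800/50198317
Act: tally.plus[x='20/9']
Obs: 998523140/451784853


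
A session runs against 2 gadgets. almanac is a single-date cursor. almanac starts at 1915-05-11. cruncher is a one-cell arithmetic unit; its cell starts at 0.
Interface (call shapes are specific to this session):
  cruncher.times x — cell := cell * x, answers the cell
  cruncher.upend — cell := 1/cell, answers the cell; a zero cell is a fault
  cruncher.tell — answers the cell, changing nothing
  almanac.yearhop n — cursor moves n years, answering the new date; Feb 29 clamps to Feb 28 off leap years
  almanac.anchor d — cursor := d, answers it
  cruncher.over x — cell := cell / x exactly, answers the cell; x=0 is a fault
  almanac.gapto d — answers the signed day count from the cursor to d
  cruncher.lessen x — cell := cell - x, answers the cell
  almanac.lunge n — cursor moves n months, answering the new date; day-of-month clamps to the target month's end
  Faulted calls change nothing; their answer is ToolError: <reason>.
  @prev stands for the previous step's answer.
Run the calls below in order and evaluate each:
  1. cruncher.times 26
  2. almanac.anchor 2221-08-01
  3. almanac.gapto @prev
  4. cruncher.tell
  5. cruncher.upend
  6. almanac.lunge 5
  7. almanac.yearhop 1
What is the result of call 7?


Do: cruncher.times[x='26']
See: 0
Do: almanac.anchor[d='2221-08-01']
See: 2221-08-01
Do: almanac.gapto[d='@prev']
See: 0
Do: cruncher.tell[]
See: 0
Do: cruncher.upend[]
See: ToolError: reciprocal of zero
Do: almanac.lunge[n='5']
See: 2222-01-01
Do: almanac.yearhop[n='1']
See: 2223-01-01

Answer: 2223-01-01


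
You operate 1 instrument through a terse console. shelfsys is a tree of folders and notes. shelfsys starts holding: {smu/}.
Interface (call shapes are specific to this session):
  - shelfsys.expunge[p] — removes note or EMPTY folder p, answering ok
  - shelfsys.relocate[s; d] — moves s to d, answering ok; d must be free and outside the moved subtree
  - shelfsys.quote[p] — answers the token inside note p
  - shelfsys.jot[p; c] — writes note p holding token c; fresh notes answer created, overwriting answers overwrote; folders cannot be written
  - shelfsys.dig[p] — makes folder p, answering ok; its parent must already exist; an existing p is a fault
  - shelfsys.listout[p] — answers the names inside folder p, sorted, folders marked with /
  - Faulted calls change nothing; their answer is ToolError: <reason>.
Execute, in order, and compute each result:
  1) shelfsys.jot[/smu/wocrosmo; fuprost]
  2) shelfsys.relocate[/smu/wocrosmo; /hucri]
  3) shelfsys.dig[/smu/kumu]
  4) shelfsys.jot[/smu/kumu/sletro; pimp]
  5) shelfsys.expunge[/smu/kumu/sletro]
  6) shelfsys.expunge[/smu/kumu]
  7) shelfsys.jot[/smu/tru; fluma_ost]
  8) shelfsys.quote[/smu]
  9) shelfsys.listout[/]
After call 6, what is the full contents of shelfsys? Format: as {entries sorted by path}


Answer: {hucri=fuprost, smu/}

Derivation:
~$ shelfsys.jot /smu/wocrosmo fuprost
  created
~$ shelfsys.relocate /smu/wocrosmo /hucri
  ok
~$ shelfsys.dig /smu/kumu
  ok
~$ shelfsys.jot /smu/kumu/sletro pimp
  created
~$ shelfsys.expunge /smu/kumu/sletro
  ok
~$ shelfsys.expunge /smu/kumu
  ok
~$ shelfsys.jot /smu/tru fluma_ost
  created
~$ shelfsys.quote /smu
  ToolError: is a directory
~$ shelfsys.listout /
  [hucri, smu/]


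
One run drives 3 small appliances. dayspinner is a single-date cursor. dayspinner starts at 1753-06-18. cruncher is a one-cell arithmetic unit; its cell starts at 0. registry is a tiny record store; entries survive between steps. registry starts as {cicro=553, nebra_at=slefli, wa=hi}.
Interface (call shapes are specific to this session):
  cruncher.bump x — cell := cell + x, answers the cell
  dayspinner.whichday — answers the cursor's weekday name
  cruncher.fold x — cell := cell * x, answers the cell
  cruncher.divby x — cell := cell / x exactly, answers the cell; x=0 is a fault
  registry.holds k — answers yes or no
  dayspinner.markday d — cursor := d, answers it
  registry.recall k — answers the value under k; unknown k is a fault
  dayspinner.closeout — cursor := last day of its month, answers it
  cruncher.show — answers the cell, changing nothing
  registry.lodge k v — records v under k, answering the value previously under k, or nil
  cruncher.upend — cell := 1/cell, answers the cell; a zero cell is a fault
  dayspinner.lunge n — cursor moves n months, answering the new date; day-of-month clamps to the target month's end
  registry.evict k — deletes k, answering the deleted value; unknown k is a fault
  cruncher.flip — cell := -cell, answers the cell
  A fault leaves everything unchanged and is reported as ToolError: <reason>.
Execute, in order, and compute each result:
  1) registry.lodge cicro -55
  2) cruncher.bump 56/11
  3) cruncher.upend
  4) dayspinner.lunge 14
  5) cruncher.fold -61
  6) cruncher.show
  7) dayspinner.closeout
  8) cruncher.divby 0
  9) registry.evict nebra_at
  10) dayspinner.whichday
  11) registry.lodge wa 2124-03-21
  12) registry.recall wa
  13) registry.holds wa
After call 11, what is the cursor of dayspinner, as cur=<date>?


~$ lodge k='cicro' v='-55'
  553
~$ bump x='56/11'
  56/11
~$ upend
  11/56
~$ lunge n='14'
  1754-08-18
~$ fold x='-61'
  -671/56
~$ show
  -671/56
~$ closeout
  1754-08-31
~$ divby x='0'
  ToolError: division by zero
~$ evict k='nebra_at'
  slefli
~$ whichday
  Saturday
~$ lodge k='wa' v='2124-03-21'
  hi
~$ recall k='wa'
  2124-03-21
~$ holds k='wa'
  yes

Answer: cur=1754-08-31


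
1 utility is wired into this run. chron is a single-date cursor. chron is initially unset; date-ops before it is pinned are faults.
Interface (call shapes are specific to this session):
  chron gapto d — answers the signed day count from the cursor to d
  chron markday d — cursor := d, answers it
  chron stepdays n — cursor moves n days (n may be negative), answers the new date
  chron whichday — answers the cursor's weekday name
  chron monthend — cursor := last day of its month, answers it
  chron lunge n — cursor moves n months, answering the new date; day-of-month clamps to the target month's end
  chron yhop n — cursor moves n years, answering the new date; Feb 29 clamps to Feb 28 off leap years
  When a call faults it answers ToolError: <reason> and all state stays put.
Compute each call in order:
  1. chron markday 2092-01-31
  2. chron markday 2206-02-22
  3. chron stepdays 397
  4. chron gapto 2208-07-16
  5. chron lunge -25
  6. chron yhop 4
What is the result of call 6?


Answer: 2209-02-26

Derivation:
→ chron markday(d→2092-01-31)
← 2092-01-31
→ chron markday(d→2206-02-22)
← 2206-02-22
→ chron stepdays(n→397)
← 2207-03-26
→ chron gapto(d→2208-07-16)
← 478
→ chron lunge(n→-25)
← 2205-02-26
→ chron yhop(n→4)
← 2209-02-26


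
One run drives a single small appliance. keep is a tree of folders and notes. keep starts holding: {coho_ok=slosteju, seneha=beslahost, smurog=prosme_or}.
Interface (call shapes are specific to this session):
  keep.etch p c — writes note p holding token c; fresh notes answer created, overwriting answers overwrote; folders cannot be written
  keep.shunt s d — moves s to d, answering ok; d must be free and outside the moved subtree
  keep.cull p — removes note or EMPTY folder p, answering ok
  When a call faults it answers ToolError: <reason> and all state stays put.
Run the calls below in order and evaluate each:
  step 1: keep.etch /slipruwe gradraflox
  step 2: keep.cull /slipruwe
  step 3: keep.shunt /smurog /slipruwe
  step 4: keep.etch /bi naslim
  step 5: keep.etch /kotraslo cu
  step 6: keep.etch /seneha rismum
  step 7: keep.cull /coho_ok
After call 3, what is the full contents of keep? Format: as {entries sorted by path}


Answer: {coho_ok=slosteju, seneha=beslahost, slipruwe=prosme_or}

Derivation:
Using keep.etch with p=/slipruwe, c=gradraflox, which returns created.
I invoke keep.cull with p=/slipruwe: ok.
Calling keep.shunt with s=/smurog, d=/slipruwe, which returns ok.
I try keep.etch with p=/bi, c=naslim, giving created.
Now I run keep.etch with p=/kotraslo, c=cu, → created.
Invoking keep.etch with p=/seneha, c=rismum, and get overwrote.
I use keep.cull with p=/coho_ok, yielding ok.


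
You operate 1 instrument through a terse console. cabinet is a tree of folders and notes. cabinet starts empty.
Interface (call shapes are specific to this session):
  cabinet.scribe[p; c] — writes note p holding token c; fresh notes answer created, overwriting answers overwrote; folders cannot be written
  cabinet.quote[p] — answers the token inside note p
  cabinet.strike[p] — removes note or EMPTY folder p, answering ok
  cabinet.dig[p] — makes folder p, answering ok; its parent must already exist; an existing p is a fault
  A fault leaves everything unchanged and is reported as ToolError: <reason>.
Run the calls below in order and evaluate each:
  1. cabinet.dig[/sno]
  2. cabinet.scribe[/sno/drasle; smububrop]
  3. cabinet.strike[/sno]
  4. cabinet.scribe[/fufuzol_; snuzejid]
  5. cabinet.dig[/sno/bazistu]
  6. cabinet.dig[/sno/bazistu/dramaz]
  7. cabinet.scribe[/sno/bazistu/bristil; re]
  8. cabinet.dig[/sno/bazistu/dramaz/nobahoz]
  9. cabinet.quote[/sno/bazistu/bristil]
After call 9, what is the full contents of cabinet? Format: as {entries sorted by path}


·→ cabinet.dig(p=/sno)
·← ok
·→ cabinet.scribe(p=/sno/drasle, c=smububrop)
·← created
·→ cabinet.strike(p=/sno)
·← ToolError: not empty
·→ cabinet.scribe(p=/fufuzol_, c=snuzejid)
·← created
·→ cabinet.dig(p=/sno/bazistu)
·← ok
·→ cabinet.dig(p=/sno/bazistu/dramaz)
·← ok
·→ cabinet.scribe(p=/sno/bazistu/bristil, c=re)
·← created
·→ cabinet.dig(p=/sno/bazistu/dramaz/nobahoz)
·← ok
·→ cabinet.quote(p=/sno/bazistu/bristil)
·← re

Answer: {fufuzol_=snuzejid, sno/, sno/bazistu/, sno/bazistu/bristil=re, sno/bazistu/dramaz/, sno/bazistu/dramaz/nobahoz/, sno/drasle=smububrop}


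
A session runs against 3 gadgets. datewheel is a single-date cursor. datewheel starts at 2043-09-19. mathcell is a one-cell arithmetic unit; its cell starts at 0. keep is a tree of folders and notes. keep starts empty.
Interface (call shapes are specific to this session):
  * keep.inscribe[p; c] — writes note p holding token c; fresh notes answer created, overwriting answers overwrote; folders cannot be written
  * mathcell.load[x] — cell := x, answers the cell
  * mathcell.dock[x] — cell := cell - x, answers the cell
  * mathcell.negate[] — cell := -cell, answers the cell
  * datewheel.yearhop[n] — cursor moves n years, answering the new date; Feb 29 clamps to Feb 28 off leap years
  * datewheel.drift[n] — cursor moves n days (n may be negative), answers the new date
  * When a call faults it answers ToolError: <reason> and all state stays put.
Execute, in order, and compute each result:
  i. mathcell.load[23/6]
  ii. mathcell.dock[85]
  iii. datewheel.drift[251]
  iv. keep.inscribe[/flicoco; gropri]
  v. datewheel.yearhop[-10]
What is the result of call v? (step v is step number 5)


Answer: 2034-05-27

Derivation:
// 1. mathcell.load(x: 23/6) -> 23/6
// 2. mathcell.dock(x: 85) -> -487/6
// 3. datewheel.drift(n: 251) -> 2044-05-27
// 4. keep.inscribe(p: /flicoco, c: gropri) -> created
// 5. datewheel.yearhop(n: -10) -> 2034-05-27


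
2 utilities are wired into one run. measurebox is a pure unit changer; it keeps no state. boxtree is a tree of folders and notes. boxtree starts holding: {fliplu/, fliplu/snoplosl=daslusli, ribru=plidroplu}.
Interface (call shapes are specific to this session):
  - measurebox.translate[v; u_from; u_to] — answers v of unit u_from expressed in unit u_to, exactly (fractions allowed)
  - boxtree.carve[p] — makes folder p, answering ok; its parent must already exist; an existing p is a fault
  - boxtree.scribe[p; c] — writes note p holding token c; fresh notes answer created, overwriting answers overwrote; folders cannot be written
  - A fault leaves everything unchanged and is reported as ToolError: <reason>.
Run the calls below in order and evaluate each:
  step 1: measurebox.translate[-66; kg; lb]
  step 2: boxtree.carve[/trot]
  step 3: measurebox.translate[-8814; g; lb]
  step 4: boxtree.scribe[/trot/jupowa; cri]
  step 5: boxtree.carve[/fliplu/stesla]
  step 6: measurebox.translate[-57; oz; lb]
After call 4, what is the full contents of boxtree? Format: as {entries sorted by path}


Answer: {fliplu/, fliplu/snoplosl=daslusli, ribru=plidroplu, trot/, trot/jupowa=cri}

Derivation:
$ measurebox.translate v=-66 u_from=kg u_to=lb
:: -600000000/4123567
$ boxtree.carve p=/trot
:: ok
$ measurebox.translate v=-8814 u_from=g u_to=lb
:: -881400000/45359237
$ boxtree.scribe p=/trot/jupowa c=cri
:: created
$ boxtree.carve p=/fliplu/stesla
:: ok
$ measurebox.translate v=-57 u_from=oz u_to=lb
:: -57/16


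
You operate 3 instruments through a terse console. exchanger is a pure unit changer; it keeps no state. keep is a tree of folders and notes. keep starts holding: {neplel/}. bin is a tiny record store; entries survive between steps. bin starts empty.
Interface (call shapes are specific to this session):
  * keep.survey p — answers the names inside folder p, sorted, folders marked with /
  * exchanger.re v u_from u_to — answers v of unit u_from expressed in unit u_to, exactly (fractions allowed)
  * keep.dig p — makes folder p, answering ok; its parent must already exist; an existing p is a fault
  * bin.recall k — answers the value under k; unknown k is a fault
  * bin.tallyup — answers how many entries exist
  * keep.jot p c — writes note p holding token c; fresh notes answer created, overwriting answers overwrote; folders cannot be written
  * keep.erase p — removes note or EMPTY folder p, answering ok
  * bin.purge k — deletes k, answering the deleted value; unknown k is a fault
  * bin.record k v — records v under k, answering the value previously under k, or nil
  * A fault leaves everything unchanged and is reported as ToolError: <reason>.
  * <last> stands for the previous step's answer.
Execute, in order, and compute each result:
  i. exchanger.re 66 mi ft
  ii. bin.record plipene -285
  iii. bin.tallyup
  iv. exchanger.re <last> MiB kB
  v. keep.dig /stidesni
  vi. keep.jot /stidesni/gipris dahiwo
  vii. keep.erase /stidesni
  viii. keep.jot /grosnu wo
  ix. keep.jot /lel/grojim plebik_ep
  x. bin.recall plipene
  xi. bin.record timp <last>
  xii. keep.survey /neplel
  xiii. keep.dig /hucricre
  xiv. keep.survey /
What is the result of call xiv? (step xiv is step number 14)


Answer: [grosnu, hucricre/, neplel/, stidesni/]

Derivation:
-> exchanger.re(66, mi, ft)
<- 348480
-> bin.record(plipene, -285)
<- nil
-> bin.tallyup()
<- 1
-> exchanger.re(<last>, MiB, kB)
<- 131072/125
-> keep.dig(/stidesni)
<- ok
-> keep.jot(/stidesni/gipris, dahiwo)
<- created
-> keep.erase(/stidesni)
<- ToolError: not empty
-> keep.jot(/grosnu, wo)
<- created
-> keep.jot(/lel/grojim, plebik_ep)
<- ToolError: no parent
-> bin.recall(plipene)
<- -285
-> bin.record(timp, <last>)
<- nil
-> keep.survey(/neplel)
<- []
-> keep.dig(/hucricre)
<- ok
-> keep.survey(/)
<- [grosnu, hucricre/, neplel/, stidesni/]


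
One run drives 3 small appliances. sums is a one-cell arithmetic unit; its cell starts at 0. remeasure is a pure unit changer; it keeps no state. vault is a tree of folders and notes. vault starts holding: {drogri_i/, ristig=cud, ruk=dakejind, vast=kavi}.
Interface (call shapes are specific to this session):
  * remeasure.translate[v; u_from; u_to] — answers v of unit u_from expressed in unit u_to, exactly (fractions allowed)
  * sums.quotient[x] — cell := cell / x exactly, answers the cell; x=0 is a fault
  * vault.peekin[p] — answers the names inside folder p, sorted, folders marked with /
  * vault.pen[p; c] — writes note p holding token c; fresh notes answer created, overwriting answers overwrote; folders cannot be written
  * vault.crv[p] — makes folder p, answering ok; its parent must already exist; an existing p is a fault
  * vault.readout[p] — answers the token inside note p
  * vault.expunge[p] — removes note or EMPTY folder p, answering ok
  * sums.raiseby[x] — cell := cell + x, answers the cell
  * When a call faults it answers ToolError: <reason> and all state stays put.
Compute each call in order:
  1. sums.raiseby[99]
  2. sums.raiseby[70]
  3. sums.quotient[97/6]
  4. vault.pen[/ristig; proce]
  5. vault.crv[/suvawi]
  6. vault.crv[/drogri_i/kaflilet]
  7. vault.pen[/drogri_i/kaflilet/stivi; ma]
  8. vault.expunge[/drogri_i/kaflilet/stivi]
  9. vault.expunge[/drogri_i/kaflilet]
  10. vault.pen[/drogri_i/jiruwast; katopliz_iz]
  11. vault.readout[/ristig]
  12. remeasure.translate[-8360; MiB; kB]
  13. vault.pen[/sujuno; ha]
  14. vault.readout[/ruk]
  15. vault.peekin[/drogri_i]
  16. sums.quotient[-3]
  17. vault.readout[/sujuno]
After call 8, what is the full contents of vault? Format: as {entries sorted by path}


Answer: {drogri_i/, drogri_i/kaflilet/, ristig=proce, ruk=dakejind, suvawi/, vast=kavi}

Derivation:
>> sums.raiseby(x: 99)
<< 99
>> sums.raiseby(x: 70)
<< 169
>> sums.quotient(x: 97/6)
<< 1014/97
>> vault.pen(p: /ristig, c: proce)
<< overwrote
>> vault.crv(p: /suvawi)
<< ok
>> vault.crv(p: /drogri_i/kaflilet)
<< ok
>> vault.pen(p: /drogri_i/kaflilet/stivi, c: ma)
<< created
>> vault.expunge(p: /drogri_i/kaflilet/stivi)
<< ok
>> vault.expunge(p: /drogri_i/kaflilet)
<< ok
>> vault.pen(p: /drogri_i/jiruwast, c: katopliz_iz)
<< created
>> vault.readout(p: /ristig)
<< proce
>> remeasure.translate(v: -8360, u_from: MiB, u_to: kB)
<< -219152384/25
>> vault.pen(p: /sujuno, c: ha)
<< created
>> vault.readout(p: /ruk)
<< dakejind
>> vault.peekin(p: /drogri_i)
<< [jiruwast]
>> sums.quotient(x: -3)
<< -338/97
>> vault.readout(p: /sujuno)
<< ha


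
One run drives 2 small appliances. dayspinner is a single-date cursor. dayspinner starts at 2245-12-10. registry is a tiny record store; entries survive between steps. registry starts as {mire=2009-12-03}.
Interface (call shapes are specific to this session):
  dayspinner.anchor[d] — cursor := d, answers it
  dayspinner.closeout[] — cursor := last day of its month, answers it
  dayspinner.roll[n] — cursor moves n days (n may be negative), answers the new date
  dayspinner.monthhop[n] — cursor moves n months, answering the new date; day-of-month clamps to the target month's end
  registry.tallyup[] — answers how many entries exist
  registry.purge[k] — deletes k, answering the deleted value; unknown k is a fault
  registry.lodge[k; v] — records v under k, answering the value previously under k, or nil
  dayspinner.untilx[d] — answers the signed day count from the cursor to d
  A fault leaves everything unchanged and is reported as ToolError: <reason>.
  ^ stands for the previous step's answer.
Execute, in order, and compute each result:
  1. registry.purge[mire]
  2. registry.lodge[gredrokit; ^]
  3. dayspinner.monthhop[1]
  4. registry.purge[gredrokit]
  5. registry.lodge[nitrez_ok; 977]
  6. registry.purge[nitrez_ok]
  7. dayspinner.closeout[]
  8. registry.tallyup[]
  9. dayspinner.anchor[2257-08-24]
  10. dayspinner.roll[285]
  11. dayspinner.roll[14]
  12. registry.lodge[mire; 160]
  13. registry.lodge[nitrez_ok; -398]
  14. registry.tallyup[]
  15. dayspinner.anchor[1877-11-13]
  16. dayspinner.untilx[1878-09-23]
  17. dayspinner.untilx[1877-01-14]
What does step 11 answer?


→ registry.purge(k→mire)
← 2009-12-03
→ registry.lodge(k→gredrokit, v→^)
← nil
→ dayspinner.monthhop(n→1)
← 2246-01-10
→ registry.purge(k→gredrokit)
← 2009-12-03
→ registry.lodge(k→nitrez_ok, v→977)
← nil
→ registry.purge(k→nitrez_ok)
← 977
→ dayspinner.closeout()
← 2246-01-31
→ registry.tallyup()
← 0
→ dayspinner.anchor(d→2257-08-24)
← 2257-08-24
→ dayspinner.roll(n→285)
← 2258-06-05
→ dayspinner.roll(n→14)
← 2258-06-19
→ registry.lodge(k→mire, v→160)
← nil
→ registry.lodge(k→nitrez_ok, v→-398)
← nil
→ registry.tallyup()
← 2
→ dayspinner.anchor(d→1877-11-13)
← 1877-11-13
→ dayspinner.untilx(d→1878-09-23)
← 314
→ dayspinner.untilx(d→1877-01-14)
← -303

Answer: 2258-06-19


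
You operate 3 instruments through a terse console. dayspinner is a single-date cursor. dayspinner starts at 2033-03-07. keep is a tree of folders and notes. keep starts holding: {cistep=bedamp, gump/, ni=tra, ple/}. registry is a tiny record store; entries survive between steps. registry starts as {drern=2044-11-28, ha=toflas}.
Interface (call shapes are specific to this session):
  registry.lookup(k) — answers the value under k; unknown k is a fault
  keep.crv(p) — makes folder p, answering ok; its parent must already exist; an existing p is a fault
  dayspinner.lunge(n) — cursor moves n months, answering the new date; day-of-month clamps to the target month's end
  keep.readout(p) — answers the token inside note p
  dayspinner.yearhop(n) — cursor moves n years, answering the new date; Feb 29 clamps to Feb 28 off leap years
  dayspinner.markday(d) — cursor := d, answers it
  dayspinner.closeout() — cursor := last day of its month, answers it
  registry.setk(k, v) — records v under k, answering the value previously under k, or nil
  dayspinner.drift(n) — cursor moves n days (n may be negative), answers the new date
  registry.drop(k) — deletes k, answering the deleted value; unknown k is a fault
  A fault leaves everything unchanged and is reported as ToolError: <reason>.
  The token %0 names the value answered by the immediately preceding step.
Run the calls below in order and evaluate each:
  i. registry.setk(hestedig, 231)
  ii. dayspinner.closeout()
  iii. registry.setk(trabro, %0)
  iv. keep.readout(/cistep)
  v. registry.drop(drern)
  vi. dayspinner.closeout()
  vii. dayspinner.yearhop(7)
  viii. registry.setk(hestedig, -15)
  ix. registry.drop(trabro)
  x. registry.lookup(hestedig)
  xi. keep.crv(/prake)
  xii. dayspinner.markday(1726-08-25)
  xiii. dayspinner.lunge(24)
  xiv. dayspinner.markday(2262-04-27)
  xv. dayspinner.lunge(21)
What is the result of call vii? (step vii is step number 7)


;; registry.setk(hestedig, 231) : nil
;; dayspinner.closeout() : 2033-03-31
;; registry.setk(trabro, %0) : nil
;; keep.readout(/cistep) : bedamp
;; registry.drop(drern) : 2044-11-28
;; dayspinner.closeout() : 2033-03-31
;; dayspinner.yearhop(7) : 2040-03-31
;; registry.setk(hestedig, -15) : 231
;; registry.drop(trabro) : 2033-03-31
;; registry.lookup(hestedig) : -15
;; keep.crv(/prake) : ok
;; dayspinner.markday(1726-08-25) : 1726-08-25
;; dayspinner.lunge(24) : 1728-08-25
;; dayspinner.markday(2262-04-27) : 2262-04-27
;; dayspinner.lunge(21) : 2264-01-27

Answer: 2040-03-31


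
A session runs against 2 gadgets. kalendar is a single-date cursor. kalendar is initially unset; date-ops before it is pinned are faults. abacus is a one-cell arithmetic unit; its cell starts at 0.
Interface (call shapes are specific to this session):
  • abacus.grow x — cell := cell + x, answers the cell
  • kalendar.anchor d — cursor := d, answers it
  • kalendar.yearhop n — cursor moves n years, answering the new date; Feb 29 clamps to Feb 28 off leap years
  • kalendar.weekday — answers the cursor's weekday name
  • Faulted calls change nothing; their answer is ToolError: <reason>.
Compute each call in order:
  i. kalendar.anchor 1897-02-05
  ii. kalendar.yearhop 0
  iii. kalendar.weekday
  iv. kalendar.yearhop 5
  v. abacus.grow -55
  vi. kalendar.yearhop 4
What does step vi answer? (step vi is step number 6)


$ anchor d→1897-02-05
= 1897-02-05
$ yearhop n→0
= 1897-02-05
$ weekday
= Friday
$ yearhop n→5
= 1902-02-05
$ grow x→-55
= -55
$ yearhop n→4
= 1906-02-05

Answer: 1906-02-05


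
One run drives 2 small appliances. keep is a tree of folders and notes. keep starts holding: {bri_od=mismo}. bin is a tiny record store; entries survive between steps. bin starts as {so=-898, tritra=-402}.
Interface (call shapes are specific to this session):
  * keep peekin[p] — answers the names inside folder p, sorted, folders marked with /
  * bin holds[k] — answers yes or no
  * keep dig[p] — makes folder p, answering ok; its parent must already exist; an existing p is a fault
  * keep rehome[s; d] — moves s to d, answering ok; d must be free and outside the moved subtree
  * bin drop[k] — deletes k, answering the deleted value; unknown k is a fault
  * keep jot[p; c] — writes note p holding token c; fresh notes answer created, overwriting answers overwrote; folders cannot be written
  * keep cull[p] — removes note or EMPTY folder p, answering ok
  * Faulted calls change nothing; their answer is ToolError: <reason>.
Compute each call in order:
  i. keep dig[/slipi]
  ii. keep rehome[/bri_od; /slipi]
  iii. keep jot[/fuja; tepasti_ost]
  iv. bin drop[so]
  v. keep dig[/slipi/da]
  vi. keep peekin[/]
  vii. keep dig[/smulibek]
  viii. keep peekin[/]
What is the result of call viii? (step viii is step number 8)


! 1. keep dig(p=/slipi) == ok
! 2. keep rehome(s=/bri_od, d=/slipi) == ToolError: exists
! 3. keep jot(p=/fuja, c=tepasti_ost) == created
! 4. bin drop(k=so) == -898
! 5. keep dig(p=/slipi/da) == ok
! 6. keep peekin(p=/) == [bri_od, fuja, slipi/]
! 7. keep dig(p=/smulibek) == ok
! 8. keep peekin(p=/) == [bri_od, fuja, slipi/, smulibek/]

Answer: [bri_od, fuja, slipi/, smulibek/]


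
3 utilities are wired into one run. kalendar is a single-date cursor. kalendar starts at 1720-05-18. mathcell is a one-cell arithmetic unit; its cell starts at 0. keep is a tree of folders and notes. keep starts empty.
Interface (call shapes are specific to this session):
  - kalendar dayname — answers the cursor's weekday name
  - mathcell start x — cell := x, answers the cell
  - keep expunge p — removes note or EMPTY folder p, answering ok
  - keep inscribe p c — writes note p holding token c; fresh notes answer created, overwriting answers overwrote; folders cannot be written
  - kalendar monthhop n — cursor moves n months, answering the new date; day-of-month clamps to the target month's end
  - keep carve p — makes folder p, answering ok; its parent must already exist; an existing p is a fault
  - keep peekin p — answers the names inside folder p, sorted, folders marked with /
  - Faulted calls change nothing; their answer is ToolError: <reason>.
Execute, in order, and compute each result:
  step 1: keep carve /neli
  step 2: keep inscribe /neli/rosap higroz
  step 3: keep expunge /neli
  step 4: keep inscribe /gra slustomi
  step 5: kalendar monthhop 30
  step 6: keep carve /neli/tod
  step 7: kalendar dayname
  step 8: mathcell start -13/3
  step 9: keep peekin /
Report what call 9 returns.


Answer: [gra, neli/]

Derivation:
% keep carve p: /neli
:: ok
% keep inscribe p: /neli/rosap c: higroz
:: created
% keep expunge p: /neli
:: ToolError: not empty
% keep inscribe p: /gra c: slustomi
:: created
% kalendar monthhop n: 30
:: 1722-11-18
% keep carve p: /neli/tod
:: ok
% kalendar dayname
:: Wednesday
% mathcell start x: -13/3
:: -13/3
% keep peekin p: /
:: [gra, neli/]


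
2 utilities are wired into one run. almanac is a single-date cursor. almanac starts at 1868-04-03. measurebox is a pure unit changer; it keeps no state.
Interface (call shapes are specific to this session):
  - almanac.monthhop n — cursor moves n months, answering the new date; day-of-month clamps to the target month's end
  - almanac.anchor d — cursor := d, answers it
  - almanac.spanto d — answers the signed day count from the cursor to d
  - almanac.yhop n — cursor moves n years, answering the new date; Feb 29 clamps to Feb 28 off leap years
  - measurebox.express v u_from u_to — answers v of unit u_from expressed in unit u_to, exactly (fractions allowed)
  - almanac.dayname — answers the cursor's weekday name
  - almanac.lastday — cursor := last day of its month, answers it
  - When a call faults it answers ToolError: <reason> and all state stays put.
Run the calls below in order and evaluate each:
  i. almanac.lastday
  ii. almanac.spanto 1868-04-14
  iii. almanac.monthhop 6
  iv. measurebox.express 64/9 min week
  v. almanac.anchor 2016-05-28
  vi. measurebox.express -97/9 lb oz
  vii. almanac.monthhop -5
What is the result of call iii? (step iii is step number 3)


$ almanac.lastday
:: 1868-04-30
$ almanac.spanto 1868-04-14
:: -16
$ almanac.monthhop 6
:: 1868-10-30
$ measurebox.express 64/9 min week
:: 2/2835
$ almanac.anchor 2016-05-28
:: 2016-05-28
$ measurebox.express -97/9 lb oz
:: -1552/9
$ almanac.monthhop -5
:: 2015-12-28

Answer: 1868-10-30


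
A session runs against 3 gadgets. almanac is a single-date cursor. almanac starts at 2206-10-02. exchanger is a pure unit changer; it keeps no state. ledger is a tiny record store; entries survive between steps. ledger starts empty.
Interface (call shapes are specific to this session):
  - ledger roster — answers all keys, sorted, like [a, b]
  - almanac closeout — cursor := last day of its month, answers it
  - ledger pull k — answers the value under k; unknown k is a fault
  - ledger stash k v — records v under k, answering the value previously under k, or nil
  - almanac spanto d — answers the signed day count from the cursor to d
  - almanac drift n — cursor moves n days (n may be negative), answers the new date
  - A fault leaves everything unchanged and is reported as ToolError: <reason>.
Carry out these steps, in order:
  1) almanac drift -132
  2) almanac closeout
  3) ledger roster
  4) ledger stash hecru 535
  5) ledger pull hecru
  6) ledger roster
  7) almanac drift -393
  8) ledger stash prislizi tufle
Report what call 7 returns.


Answer: 2205-05-03

Derivation:
CALL almanac drift[n=-132]
RET  2206-05-23
CALL almanac closeout[]
RET  2206-05-31
CALL ledger roster[]
RET  []
CALL ledger stash[k=hecru; v=535]
RET  nil
CALL ledger pull[k=hecru]
RET  535
CALL ledger roster[]
RET  [hecru]
CALL almanac drift[n=-393]
RET  2205-05-03
CALL ledger stash[k=prislizi; v=tufle]
RET  nil


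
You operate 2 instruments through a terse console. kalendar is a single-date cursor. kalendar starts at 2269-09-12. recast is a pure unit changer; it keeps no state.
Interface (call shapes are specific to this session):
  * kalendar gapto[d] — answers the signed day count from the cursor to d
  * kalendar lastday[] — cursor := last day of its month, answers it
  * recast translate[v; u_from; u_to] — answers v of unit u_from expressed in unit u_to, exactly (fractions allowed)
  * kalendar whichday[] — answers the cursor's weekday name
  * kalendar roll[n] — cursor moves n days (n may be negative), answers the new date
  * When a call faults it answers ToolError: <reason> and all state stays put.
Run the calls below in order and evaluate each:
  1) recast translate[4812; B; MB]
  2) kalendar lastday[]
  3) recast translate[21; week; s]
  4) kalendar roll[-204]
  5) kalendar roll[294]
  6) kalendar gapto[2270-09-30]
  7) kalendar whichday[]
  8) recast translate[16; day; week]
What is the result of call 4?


>>> recast translate v→4812 u_from→B u_to→MB
  1203/250000
>>> kalendar lastday
  2269-09-30
>>> recast translate v→21 u_from→week u_to→s
  12700800
>>> kalendar roll n→-204
  2269-03-10
>>> kalendar roll n→294
  2269-12-29
>>> kalendar gapto d→2270-09-30
  275
>>> kalendar whichday
  Wednesday
>>> recast translate v→16 u_from→day u_to→week
  16/7

Answer: 2269-03-10


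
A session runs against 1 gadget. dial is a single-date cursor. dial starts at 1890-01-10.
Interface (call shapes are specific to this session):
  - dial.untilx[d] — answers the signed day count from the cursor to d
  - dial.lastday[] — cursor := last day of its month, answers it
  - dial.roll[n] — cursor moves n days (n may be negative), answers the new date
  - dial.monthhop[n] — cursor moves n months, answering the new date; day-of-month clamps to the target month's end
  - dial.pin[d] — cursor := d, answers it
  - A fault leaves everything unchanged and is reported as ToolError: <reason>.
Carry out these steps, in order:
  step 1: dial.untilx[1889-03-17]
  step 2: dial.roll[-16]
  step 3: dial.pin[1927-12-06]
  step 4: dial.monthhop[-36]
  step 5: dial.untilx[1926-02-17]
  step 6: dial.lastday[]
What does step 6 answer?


Answer: 1924-12-31

Derivation:
>> untilx(d→1889-03-17)
<< -299
>> roll(n→-16)
<< 1889-12-25
>> pin(d→1927-12-06)
<< 1927-12-06
>> monthhop(n→-36)
<< 1924-12-06
>> untilx(d→1926-02-17)
<< 438
>> lastday()
<< 1924-12-31


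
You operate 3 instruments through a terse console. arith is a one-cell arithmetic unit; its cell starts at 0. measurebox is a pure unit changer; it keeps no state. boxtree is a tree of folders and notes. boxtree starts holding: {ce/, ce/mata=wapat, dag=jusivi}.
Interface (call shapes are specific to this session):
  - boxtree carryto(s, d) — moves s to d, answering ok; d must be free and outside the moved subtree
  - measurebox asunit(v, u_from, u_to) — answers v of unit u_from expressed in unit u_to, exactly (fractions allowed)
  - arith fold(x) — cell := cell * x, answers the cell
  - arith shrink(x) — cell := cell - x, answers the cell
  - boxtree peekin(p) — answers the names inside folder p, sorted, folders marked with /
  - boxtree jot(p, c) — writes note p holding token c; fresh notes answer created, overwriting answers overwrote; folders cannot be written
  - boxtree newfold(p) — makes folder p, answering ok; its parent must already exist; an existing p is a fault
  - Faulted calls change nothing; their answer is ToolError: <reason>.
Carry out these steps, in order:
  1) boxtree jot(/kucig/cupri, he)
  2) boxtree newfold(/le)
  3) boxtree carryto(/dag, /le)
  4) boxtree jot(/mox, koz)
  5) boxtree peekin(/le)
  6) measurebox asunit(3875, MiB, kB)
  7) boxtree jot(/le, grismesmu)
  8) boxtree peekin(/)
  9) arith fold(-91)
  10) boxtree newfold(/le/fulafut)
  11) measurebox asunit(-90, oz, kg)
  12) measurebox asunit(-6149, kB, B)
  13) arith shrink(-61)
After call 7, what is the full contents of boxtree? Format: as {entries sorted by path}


Calling boxtree jot using p='/kucig/cupri', c='he', giving ToolError: no parent.
Then boxtree newfold using p='/le', → ok.
Now I run boxtree carryto using s='/dag', d='/le', and get ToolError: exists.
I try boxtree jot using p='/mox', c='koz', giving created.
I invoke boxtree peekin using p='/le', — result: [].
I invoke measurebox asunit using v='3875', u_from='MiB', u_to='kB', yielding 4063232.
Invoking boxtree jot using p='/le', c='grismesmu', yielding ToolError: is a directory.
Calling boxtree peekin using p='/', and see [ce/, dag, le/, mox].
Next I call arith fold using x='-91', yielding 0.
I call boxtree newfold using p='/le/fulafut', which returns ok.
I try measurebox asunit using v='-90', u_from='oz', u_to='kg', and observe -408233133/160000000.
Then measurebox asunit using v='-6149', u_from='kB', u_to='B': -6149000.
Invoking arith shrink using x='-61', — result: 61.

Answer: {ce/, ce/mata=wapat, dag=jusivi, le/, mox=koz}


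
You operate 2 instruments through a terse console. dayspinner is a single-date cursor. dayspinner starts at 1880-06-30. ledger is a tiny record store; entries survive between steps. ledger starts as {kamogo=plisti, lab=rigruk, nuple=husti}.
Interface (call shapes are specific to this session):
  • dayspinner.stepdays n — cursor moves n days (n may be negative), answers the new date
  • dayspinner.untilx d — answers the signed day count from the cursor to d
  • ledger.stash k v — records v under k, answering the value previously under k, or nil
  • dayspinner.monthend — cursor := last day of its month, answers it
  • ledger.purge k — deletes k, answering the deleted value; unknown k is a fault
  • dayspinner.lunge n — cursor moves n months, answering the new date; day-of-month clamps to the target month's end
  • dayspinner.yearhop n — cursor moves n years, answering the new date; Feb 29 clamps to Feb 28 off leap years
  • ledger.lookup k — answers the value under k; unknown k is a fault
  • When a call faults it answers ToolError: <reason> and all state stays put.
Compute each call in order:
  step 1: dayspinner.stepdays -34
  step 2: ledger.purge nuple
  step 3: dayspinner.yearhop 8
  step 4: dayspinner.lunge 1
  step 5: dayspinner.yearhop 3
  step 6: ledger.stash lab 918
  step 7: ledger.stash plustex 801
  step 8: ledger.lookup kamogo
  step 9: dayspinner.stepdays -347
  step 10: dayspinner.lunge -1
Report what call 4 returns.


Now I run stepdays with n→-34, yielding 1880-05-27.
Then purge with k→nuple, and see husti.
Next I call yearhop with n→8, yielding 1888-05-27.
Invoking lunge with n→1, giving 1888-06-27.
Calling yearhop with n→3, yielding 1891-06-27.
I try stash with k→lab, v→918, yielding rigruk.
Then stash with k→plustex, v→801, giving nil.
I call lookup with k→kamogo, and get plisti.
I run stepdays with n→-347: 1890-07-15.
Using lunge with n→-1, yielding 1890-06-15.

Answer: 1888-06-27


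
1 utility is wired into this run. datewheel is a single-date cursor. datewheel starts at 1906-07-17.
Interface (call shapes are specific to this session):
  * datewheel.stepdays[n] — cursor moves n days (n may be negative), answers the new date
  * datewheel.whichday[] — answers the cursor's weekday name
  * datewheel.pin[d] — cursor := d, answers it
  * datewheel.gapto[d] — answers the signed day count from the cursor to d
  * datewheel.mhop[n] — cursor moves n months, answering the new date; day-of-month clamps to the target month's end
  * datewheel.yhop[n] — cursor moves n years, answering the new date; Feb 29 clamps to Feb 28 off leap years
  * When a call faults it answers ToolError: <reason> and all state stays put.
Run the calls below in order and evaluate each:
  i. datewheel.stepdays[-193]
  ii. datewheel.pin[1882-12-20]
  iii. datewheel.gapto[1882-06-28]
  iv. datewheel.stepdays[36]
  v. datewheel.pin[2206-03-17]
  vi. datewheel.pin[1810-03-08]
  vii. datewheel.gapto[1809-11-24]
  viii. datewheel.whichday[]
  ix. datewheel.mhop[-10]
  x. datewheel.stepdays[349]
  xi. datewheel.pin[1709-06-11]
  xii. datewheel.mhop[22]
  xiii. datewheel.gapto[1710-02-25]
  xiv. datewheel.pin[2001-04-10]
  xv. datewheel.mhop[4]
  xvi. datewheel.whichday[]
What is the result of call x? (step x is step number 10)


>> datewheel.stepdays(n: -193)
<< 1906-01-05
>> datewheel.pin(d: 1882-12-20)
<< 1882-12-20
>> datewheel.gapto(d: 1882-06-28)
<< -175
>> datewheel.stepdays(n: 36)
<< 1883-01-25
>> datewheel.pin(d: 2206-03-17)
<< 2206-03-17
>> datewheel.pin(d: 1810-03-08)
<< 1810-03-08
>> datewheel.gapto(d: 1809-11-24)
<< -104
>> datewheel.whichday()
<< Thursday
>> datewheel.mhop(n: -10)
<< 1809-05-08
>> datewheel.stepdays(n: 349)
<< 1810-04-22
>> datewheel.pin(d: 1709-06-11)
<< 1709-06-11
>> datewheel.mhop(n: 22)
<< 1711-04-11
>> datewheel.gapto(d: 1710-02-25)
<< -410
>> datewheel.pin(d: 2001-04-10)
<< 2001-04-10
>> datewheel.mhop(n: 4)
<< 2001-08-10
>> datewheel.whichday()
<< Friday

Answer: 1810-04-22


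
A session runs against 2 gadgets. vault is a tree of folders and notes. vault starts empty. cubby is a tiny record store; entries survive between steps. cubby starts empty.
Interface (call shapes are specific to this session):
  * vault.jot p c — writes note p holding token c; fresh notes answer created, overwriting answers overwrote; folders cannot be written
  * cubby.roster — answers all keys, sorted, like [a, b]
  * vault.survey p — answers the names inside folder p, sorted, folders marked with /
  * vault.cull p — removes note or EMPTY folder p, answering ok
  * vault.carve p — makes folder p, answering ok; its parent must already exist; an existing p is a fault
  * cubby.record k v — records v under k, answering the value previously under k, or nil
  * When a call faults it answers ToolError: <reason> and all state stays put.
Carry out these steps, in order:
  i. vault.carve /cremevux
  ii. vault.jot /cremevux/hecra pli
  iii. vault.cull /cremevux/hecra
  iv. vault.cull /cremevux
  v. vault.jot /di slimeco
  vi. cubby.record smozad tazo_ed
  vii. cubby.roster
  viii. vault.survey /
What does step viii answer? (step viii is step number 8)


Answer: [di]

Derivation:
;; vault.carve(p=/cremevux) -> ok
;; vault.jot(p=/cremevux/hecra, c=pli) -> created
;; vault.cull(p=/cremevux/hecra) -> ok
;; vault.cull(p=/cremevux) -> ok
;; vault.jot(p=/di, c=slimeco) -> created
;; cubby.record(k=smozad, v=tazo_ed) -> nil
;; cubby.roster() -> [smozad]
;; vault.survey(p=/) -> [di]
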